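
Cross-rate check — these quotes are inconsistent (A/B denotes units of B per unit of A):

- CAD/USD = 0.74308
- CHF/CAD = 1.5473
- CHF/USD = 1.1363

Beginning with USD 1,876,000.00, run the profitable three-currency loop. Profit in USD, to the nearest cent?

Profit: USD 22,234.78

Profitable loop is USD → CHF → CAD → USD:
USD 1,876,000.00 ÷ 1.1363 = CHF 1,650,972.45
CHF 1,650,972.45 × 1.5473 = CAD 2,554,549.68
CAD 2,554,549.68 × 0.74308 = USD 1,898,234.78
Profit = USD 1,898,234.78 − USD 1,876,000.00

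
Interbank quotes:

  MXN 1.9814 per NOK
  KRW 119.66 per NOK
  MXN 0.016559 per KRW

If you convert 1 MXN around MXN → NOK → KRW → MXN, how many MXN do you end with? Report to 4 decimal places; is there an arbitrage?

1.0000 (no arbitrage)

Around MXN → NOK → KRW → MXN: 1 ÷ 1.9814 × 119.66 × 0.016559 = 1.000025
Product ≈ 1 (deviation 0.003%, within rounding noise).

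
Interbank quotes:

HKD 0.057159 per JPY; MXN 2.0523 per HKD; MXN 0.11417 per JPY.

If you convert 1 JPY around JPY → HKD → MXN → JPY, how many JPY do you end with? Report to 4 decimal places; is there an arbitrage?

1.0275 (arbitrage exists)

Around JPY → HKD → MXN → JPY: 1 × 0.057159 × 2.0523 ÷ 0.11417 = 1.027480
Product > 1; profitable direction is JPY → HKD → MXN → JPY.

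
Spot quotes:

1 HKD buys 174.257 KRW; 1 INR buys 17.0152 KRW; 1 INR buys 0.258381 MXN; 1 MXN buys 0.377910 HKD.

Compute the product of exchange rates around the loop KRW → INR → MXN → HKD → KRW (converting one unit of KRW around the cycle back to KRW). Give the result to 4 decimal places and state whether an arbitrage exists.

1.0000 (no arbitrage)

Around KRW → INR → MXN → HKD → KRW: 1 ÷ 17.0152 × 0.258381 × 0.377910 × 174.257 = 1.000005
Product ≈ 1 (deviation 0.000%, within rounding noise).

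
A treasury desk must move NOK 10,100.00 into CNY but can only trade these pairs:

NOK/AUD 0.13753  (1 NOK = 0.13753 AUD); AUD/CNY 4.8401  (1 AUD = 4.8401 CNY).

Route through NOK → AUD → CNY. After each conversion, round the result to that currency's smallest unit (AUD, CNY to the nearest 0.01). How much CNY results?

CNY 6,723.14

NOK 10,100.00 × 0.13753 = AUD 1,389.05
AUD 1,389.05 × 4.8401 = CNY 6,723.14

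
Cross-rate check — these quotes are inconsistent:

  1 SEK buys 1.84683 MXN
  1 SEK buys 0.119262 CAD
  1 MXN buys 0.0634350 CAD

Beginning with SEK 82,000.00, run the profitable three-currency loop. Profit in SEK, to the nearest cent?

Profitable loop is SEK → CAD → MXN → SEK:
SEK 82,000.00 × 0.119262 = CAD 9,779.48
CAD 9,779.48 ÷ 0.0634350 = MXN 154,165.43
MXN 154,165.43 ÷ 1.84683 = SEK 83,475.70
Profit = SEK 83,475.70 − SEK 82,000.00

Profit: SEK 1,475.70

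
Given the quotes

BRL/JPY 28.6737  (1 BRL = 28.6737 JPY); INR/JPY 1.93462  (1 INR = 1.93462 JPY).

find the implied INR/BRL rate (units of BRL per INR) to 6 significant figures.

INR/BRL = 0.0674702

1 INR × 1.93462 = 1.93462 JPY
1.93462 JPY ÷ 28.6737 = 0.0674702 BRL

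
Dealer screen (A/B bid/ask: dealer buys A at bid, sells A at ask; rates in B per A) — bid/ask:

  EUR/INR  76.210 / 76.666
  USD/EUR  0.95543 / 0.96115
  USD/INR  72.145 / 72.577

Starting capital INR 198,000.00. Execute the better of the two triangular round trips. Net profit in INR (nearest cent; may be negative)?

Net profit: INR 644.71

Best loop INR → USD → EUR → INR:
INR 198,000.00 ÷ 72.577 (buy USD at ask) = USD 2,728.14
USD 2,728.14 × 0.95543 (sell USD at bid) = EUR 2,606.54
EUR 2,606.54 × 76.210 (sell EUR at bid) = INR 198,644.71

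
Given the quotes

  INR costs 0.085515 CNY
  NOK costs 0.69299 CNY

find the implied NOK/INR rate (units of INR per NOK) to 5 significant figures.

1 NOK × 0.69299 = 0.69299 CNY
0.69299 CNY ÷ 0.085515 = 8.10372 INR

NOK/INR = 8.1037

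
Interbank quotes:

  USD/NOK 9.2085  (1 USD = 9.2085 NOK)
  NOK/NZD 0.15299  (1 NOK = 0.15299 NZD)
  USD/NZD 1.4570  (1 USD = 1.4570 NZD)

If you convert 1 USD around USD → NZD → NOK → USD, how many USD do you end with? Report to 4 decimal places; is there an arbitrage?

Around USD → NZD → NOK → USD: 1 × 1.4570 ÷ 0.15299 ÷ 9.2085 = 1.034207
Product > 1; profitable direction is USD → NZD → NOK → USD.

1.0342 (arbitrage exists)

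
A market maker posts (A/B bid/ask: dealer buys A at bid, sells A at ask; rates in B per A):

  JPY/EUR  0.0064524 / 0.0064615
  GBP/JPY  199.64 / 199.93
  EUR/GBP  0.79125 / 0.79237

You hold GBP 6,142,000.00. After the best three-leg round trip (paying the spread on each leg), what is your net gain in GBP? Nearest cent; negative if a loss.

Net profit: GBP 118,260.12

Best loop GBP → JPY → EUR → GBP:
GBP 6,142,000.00 × 199.64 (sell GBP at bid) = JPY 1,226,188,880
JPY 1,226,188,880 × 0.0064524 (sell JPY at bid) = EUR 7,911,861.13
EUR 7,911,861.13 × 0.79125 (sell EUR at bid) = GBP 6,260,260.12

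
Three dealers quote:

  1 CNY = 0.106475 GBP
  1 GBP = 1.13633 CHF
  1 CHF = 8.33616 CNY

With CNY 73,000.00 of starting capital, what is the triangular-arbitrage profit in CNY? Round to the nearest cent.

Profit: CNY 627.66

Profitable loop is CNY → GBP → CHF → CNY:
CNY 73,000.00 × 0.106475 = GBP 7,772.68
GBP 7,772.68 × 1.13633 = CHF 8,832.32
CHF 8,832.32 × 8.33616 = CNY 73,627.66
Profit = CNY 73,627.66 − CNY 73,000.00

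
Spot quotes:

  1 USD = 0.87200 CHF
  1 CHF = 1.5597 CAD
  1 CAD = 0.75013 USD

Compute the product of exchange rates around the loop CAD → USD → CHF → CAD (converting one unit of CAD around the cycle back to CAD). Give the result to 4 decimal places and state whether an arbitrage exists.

1.0202 (arbitrage exists)

Around CAD → USD → CHF → CAD: 1 × 0.75013 × 0.87200 × 1.5597 = 1.020221
Product > 1; profitable direction is CAD → USD → CHF → CAD.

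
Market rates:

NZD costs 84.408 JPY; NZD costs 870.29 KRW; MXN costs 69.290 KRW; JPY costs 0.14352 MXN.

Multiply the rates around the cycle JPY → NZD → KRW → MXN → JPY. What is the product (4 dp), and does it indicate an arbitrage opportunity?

Around JPY → NZD → KRW → MXN → JPY: 1 ÷ 84.408 × 870.29 ÷ 69.290 ÷ 0.14352 = 1.036806
Product > 1; profitable direction is JPY → NZD → KRW → MXN → JPY.

1.0368 (arbitrage exists)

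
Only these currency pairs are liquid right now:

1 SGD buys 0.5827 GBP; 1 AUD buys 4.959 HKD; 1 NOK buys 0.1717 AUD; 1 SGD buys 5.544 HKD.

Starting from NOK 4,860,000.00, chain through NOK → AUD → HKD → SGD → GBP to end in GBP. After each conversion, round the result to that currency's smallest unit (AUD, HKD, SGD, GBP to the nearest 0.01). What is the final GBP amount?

NOK 4,860,000.00 × 0.1717 = AUD 834,462.00
AUD 834,462.00 × 4.959 = HKD 4,138,097.06
HKD 4,138,097.06 ÷ 5.544 = SGD 746,410.00
SGD 746,410.00 × 0.5827 = GBP 434,933.11

GBP 434,933.11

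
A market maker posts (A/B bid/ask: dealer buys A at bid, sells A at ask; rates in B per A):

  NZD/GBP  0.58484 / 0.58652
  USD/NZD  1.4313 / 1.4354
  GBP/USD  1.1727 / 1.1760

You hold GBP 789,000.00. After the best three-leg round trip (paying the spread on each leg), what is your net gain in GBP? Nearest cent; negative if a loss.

Net profit: GBP 7,918.51

Best loop GBP → NZD → USD → GBP:
GBP 789,000.00 ÷ 0.58652 (buy NZD at ask) = NZD 1,345,222.67
NZD 1,345,222.67 ÷ 1.4354 (buy USD at ask) = USD 937,176.17
USD 937,176.17 ÷ 1.1760 (buy GBP at ask) = GBP 796,918.51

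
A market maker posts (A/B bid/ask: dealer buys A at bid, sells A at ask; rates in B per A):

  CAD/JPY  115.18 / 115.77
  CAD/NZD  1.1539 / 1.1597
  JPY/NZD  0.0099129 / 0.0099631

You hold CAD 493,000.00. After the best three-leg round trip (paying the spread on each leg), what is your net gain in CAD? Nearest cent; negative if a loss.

Best loop CAD → NZD → JPY → CAD:
CAD 493,000.00 × 1.1539 (sell CAD at bid) = NZD 568,872.70
NZD 568,872.70 ÷ 0.0099631 (buy JPY at ask) = JPY 57,097,961
JPY 57,097,961 ÷ 115.77 (buy CAD at ask) = CAD 493,201.71

Net profit: CAD 201.71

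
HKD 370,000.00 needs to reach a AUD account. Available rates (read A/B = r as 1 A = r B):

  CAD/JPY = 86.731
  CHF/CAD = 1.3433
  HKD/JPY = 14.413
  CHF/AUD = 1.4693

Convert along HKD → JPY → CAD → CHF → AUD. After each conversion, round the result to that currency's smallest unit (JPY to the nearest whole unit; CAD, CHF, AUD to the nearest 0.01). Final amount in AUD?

AUD 67,254.17

HKD 370,000.00 × 14.413 = JPY 5,332,810
JPY 5,332,810 ÷ 86.731 = CAD 61,486.78
CAD 61,486.78 ÷ 1.3433 = CHF 45,772.93
CHF 45,772.93 × 1.4693 = AUD 67,254.17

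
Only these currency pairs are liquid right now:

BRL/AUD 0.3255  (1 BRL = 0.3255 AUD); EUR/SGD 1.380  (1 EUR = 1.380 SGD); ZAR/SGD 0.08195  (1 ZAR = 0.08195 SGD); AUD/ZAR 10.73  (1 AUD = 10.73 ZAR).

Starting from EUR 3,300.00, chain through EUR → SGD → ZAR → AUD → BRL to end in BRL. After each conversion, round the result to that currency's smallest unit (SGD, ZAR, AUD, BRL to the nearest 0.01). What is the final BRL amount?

BRL 15,910.84

EUR 3,300.00 × 1.380 = SGD 4,554.00
SGD 4,554.00 ÷ 0.08195 = ZAR 55,570.47
ZAR 55,570.47 ÷ 10.73 = AUD 5,178.98
AUD 5,178.98 ÷ 0.3255 = BRL 15,910.84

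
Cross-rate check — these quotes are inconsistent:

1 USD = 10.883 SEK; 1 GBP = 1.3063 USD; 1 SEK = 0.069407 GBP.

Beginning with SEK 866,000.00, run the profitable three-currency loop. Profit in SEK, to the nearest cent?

Profit: SEK 11,653.45

Profitable loop is SEK → USD → GBP → SEK:
SEK 866,000.00 ÷ 10.883 = USD 79,573.65
USD 79,573.65 ÷ 1.3063 = GBP 60,915.29
GBP 60,915.29 ÷ 0.069407 = SEK 877,653.45
Profit = SEK 877,653.45 − SEK 866,000.00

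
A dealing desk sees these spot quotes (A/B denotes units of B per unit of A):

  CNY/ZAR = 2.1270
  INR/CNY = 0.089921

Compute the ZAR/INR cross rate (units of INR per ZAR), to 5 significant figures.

ZAR/INR = 5.2284

1 ZAR ÷ 2.1270 = 0.470146 CNY
0.470146 CNY ÷ 0.089921 = 5.22843 INR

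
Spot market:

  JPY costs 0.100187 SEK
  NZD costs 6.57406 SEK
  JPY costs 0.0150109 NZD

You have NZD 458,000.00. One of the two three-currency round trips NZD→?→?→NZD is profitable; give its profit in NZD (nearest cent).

Profitable loop is NZD → JPY → SEK → NZD:
NZD 458,000.00 ÷ 0.0150109 = JPY 30,511,162
JPY 30,511,162 × 0.100187 = SEK 3,056,821.78
SEK 3,056,821.78 ÷ 6.57406 = NZD 464,982.34
Profit = NZD 464,982.34 − NZD 458,000.00

Profit: NZD 6,982.34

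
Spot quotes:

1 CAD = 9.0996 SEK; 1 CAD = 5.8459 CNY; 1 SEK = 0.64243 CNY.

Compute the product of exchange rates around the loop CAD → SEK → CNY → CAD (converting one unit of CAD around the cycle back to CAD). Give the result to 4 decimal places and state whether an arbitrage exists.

1.0000 (no arbitrage)

Around CAD → SEK → CNY → CAD: 1 × 9.0996 × 0.64243 ÷ 5.8459 = 0.999992
Product ≈ 1 (deviation 0.001%, within rounding noise).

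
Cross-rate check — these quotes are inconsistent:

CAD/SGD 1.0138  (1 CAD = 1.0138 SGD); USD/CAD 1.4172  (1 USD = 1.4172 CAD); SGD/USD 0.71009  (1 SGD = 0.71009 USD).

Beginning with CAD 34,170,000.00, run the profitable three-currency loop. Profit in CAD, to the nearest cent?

Profitable loop is CAD → SGD → USD → CAD:
CAD 34,170,000.00 × 1.0138 = SGD 34,641,546.00
SGD 34,641,546.00 × 0.71009 = USD 24,598,615.40
USD 24,598,615.40 × 1.4172 = CAD 34,861,157.74
Profit = CAD 34,861,157.74 − CAD 34,170,000.00

Profit: CAD 691,157.74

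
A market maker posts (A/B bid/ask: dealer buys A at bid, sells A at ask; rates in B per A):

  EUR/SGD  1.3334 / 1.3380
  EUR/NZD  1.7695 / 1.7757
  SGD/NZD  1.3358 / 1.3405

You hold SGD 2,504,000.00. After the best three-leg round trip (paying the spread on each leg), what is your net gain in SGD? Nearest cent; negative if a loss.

Best loop SGD → NZD → EUR → SGD:
SGD 2,504,000.00 × 1.3358 (sell SGD at bid) = NZD 3,344,843.20
NZD 3,344,843.20 ÷ 1.7757 (buy EUR at ask) = EUR 1,883,675.85
EUR 1,883,675.85 × 1.3334 (sell EUR at bid) = SGD 2,511,693.37

Net profit: SGD 7,693.37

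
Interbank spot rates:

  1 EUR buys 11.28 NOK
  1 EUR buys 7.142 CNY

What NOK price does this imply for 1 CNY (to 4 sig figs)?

1 CNY ÷ 7.142 = 0.140017 EUR
0.140017 EUR × 11.28 = 1.57939 NOK

CNY/NOK = 1.579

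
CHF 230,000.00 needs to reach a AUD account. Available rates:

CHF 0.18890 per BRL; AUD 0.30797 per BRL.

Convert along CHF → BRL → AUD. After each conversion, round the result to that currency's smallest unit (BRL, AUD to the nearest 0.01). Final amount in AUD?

AUD 374,976.71

CHF 230,000.00 ÷ 0.18890 = BRL 1,217,575.44
BRL 1,217,575.44 × 0.30797 = AUD 374,976.71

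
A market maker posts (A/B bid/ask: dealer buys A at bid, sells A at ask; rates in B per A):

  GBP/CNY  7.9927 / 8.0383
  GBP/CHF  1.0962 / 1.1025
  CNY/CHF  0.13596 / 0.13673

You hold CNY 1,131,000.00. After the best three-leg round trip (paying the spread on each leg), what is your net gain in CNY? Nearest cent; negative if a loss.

Net result: CNY -2,960.32 (no profitable arbitrage after spreads)

Best loop CNY → GBP → CHF → CNY:
CNY 1,131,000.00 ÷ 8.0383 (buy GBP at ask) = GBP 140,701.39
GBP 140,701.39 × 1.0962 (sell GBP at bid) = CHF 154,236.87
CHF 154,236.87 ÷ 0.13673 (buy CNY at ask) = CNY 1,128,039.68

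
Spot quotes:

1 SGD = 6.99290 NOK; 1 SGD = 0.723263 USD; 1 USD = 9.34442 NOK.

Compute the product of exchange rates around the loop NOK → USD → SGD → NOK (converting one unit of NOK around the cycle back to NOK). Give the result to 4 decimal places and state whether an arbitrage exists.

1.0347 (arbitrage exists)

Around NOK → USD → SGD → NOK: 1 ÷ 9.34442 ÷ 0.723263 × 6.99290 = 1.034686
Product > 1; profitable direction is NOK → USD → SGD → NOK.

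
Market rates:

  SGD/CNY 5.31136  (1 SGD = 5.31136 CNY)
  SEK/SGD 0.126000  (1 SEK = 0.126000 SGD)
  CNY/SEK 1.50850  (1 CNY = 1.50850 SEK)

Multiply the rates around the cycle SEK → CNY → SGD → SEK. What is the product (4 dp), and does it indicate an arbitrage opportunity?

0.9906 (arbitrage exists)

Around SEK → CNY → SGD → SEK: 1 ÷ 1.50850 ÷ 5.31136 ÷ 0.126000 = 0.990555
Product < 1; profitable direction is SEK → SGD → CNY → SEK.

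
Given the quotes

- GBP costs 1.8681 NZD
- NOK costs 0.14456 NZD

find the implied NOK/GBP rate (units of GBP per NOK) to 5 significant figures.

NOK/GBP = 0.077383

1 NOK × 0.14456 = 0.14456 NZD
0.14456 NZD ÷ 1.8681 = 0.0773834 GBP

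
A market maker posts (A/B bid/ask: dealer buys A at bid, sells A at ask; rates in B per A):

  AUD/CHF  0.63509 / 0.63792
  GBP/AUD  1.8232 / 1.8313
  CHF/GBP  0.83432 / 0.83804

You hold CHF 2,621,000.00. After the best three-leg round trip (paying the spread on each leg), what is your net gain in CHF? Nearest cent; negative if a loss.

Best loop CHF → AUD → GBP → CHF:
CHF 2,621,000.00 ÷ 0.63792 (buy AUD at ask) = AUD 4,108,665.66
AUD 4,108,665.66 ÷ 1.8313 (buy GBP at ask) = GBP 2,243,578.69
GBP 2,243,578.69 ÷ 0.83804 (buy CHF at ask) = CHF 2,677,173.76

Net profit: CHF 56,173.76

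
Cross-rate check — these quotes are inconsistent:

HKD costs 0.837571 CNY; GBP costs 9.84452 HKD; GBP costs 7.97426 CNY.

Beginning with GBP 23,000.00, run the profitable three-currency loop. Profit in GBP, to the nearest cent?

Profitable loop is GBP → HKD → CNY → GBP:
GBP 23,000.00 × 9.84452 = HKD 226,423.96
HKD 226,423.96 × 0.837571 = CNY 189,646.14
CNY 189,646.14 ÷ 7.97426 = GBP 23,782.29
Profit = GBP 23,782.29 − GBP 23,000.00

Profit: GBP 782.29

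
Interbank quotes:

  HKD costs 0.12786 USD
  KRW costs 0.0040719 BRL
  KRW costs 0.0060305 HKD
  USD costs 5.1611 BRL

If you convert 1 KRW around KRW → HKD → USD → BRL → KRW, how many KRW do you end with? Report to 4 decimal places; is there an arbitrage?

0.9773 (arbitrage exists)

Around KRW → HKD → USD → BRL → KRW: 1 × 0.0060305 × 0.12786 × 5.1611 ÷ 0.0040719 = 0.977312
Product < 1; profitable direction is KRW → BRL → USD → HKD → KRW.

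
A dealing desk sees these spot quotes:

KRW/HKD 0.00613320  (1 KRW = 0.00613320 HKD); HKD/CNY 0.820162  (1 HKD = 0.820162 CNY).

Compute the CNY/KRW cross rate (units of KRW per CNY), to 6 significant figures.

CNY/KRW = 198.799

1 CNY ÷ 0.820162 = 1.21927 HKD
1.21927 HKD ÷ 0.00613320 = 198.799 KRW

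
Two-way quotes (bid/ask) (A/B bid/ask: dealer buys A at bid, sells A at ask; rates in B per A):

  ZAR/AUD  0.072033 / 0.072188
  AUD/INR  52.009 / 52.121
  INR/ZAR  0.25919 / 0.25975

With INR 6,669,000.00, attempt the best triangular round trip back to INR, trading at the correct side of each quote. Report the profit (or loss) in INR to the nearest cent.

Net profit: INR 154,817.64

Best loop INR → AUD → ZAR → INR:
INR 6,669,000.00 ÷ 52.121 (buy AUD at ask) = AUD 127,952.26
AUD 127,952.26 ÷ 0.072188 (buy ZAR at ask) = ZAR 1,772,486.63
ZAR 1,772,486.63 ÷ 0.25975 (buy INR at ask) = INR 6,823,817.64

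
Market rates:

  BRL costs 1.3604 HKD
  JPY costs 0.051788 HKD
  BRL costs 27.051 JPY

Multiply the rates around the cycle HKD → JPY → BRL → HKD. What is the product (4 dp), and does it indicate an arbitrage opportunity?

0.9711 (arbitrage exists)

Around HKD → JPY → BRL → HKD: 1 ÷ 0.051788 ÷ 27.051 × 1.3604 = 0.971078
Product < 1; profitable direction is HKD → BRL → JPY → HKD.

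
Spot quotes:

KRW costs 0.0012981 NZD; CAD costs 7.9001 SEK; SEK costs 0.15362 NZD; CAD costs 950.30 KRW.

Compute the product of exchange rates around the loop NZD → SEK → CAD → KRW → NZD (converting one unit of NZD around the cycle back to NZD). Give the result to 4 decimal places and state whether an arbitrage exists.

Around NZD → SEK → CAD → KRW → NZD: 1 ÷ 0.15362 ÷ 7.9001 × 950.30 × 0.0012981 = 1.016456
Product > 1; profitable direction is NZD → SEK → CAD → KRW → NZD.

1.0165 (arbitrage exists)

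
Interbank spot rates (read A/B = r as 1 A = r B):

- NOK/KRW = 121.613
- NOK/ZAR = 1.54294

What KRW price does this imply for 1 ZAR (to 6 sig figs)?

ZAR/KRW = 78.8190

1 ZAR ÷ 1.54294 = 0.648113 NOK
0.648113 NOK × 121.613 = 78.819 KRW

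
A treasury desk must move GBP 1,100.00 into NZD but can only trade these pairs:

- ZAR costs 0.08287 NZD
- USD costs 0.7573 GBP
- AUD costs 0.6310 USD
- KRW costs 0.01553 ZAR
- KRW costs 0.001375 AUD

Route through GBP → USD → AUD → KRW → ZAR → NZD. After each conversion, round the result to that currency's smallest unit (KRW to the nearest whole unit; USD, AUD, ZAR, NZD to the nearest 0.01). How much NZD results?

GBP 1,100.00 ÷ 0.7573 = USD 1,452.53
USD 1,452.53 ÷ 0.6310 = AUD 2,301.95
AUD 2,301.95 ÷ 0.001375 = KRW 1,674,145
KRW 1,674,145 × 0.01553 = ZAR 25,999.47
ZAR 25,999.47 × 0.08287 = NZD 2,154.58

NZD 2,154.58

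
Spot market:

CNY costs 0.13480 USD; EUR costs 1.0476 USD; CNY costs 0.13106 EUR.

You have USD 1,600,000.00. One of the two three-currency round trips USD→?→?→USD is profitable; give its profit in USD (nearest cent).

Profit: USD 29,655.26

Profitable loop is USD → CNY → EUR → USD:
USD 1,600,000.00 ÷ 0.13480 = CNY 11,869,436.20
CNY 11,869,436.20 × 0.13106 = EUR 1,555,608.31
EUR 1,555,608.31 × 1.0476 = USD 1,629,655.26
Profit = USD 1,629,655.26 − USD 1,600,000.00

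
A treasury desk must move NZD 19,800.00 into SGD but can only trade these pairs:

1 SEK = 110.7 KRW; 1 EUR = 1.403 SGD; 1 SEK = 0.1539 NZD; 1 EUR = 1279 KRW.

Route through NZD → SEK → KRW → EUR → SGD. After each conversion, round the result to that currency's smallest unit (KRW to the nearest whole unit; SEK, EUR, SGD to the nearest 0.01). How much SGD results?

NZD 19,800.00 ÷ 0.1539 = SEK 128,654.97
SEK 128,654.97 × 110.7 = KRW 14,242,105
KRW 14,242,105 ÷ 1279 = EUR 11,135.34
EUR 11,135.34 × 1.403 = SGD 15,622.88

SGD 15,622.88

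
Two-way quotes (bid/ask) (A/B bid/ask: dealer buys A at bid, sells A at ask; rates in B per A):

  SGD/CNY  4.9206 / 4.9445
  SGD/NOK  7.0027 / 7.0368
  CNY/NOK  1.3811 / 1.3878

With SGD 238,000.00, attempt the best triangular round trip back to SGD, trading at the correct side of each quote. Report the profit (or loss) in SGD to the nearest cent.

Net profit: SGD 4,880.82

Best loop SGD → NOK → CNY → SGD:
SGD 238,000.00 × 7.0027 (sell SGD at bid) = NOK 1,666,642.60
NOK 1,666,642.60 ÷ 1.3878 (buy CNY at ask) = CNY 1,200,924.20
CNY 1,200,924.20 ÷ 4.9445 (buy SGD at ask) = SGD 242,880.82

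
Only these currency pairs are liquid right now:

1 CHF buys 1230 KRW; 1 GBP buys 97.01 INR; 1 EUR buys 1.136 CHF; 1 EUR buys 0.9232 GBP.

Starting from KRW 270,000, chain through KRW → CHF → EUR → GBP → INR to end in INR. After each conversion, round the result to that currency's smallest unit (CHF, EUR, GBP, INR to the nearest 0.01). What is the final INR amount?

INR 17,305.61

KRW 270,000 ÷ 1230 = CHF 219.51
CHF 219.51 ÷ 1.136 = EUR 193.23
EUR 193.23 × 0.9232 = GBP 178.39
GBP 178.39 × 97.01 = INR 17,305.61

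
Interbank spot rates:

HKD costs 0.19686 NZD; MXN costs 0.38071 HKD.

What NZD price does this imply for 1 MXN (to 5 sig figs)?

1 MXN × 0.38071 = 0.38071 HKD
0.38071 HKD × 0.19686 = 0.0749466 NZD

MXN/NZD = 0.074947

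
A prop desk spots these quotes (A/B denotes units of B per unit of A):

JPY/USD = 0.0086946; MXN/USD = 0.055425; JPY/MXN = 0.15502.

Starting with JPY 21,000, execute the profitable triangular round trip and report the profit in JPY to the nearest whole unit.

Profit: JPY 251

Profitable loop is JPY → USD → MXN → JPY:
JPY 21,000 × 0.0086946 = USD 182.59
USD 182.59 ÷ 0.055425 = MXN 3,294.30
MXN 3,294.30 ÷ 0.15502 = JPY 21,251
Profit = JPY 21,251 − JPY 21,000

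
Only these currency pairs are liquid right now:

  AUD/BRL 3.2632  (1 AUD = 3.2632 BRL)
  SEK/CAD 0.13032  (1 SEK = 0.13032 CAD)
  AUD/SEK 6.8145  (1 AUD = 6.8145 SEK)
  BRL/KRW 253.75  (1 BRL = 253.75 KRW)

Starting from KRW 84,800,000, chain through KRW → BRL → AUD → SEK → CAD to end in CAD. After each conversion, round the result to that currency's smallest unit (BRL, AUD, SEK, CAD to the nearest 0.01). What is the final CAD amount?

KRW 84,800,000 ÷ 253.75 = BRL 334,187.19
BRL 334,187.19 ÷ 3.2632 = AUD 102,410.88
AUD 102,410.88 × 6.8145 = SEK 697,878.94
SEK 697,878.94 × 0.13032 = CAD 90,947.58

CAD 90,947.58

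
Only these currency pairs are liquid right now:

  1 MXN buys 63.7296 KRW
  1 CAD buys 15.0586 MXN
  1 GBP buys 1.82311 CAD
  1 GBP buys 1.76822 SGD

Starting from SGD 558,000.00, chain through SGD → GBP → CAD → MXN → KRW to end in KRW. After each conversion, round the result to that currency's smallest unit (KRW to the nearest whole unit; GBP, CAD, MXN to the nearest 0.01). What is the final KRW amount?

SGD 558,000.00 ÷ 1.76822 = GBP 315,571.59
GBP 315,571.59 × 1.82311 = CAD 575,321.72
CAD 575,321.72 × 15.0586 = MXN 8,663,539.65
MXN 8,663,539.65 × 63.7296 = KRW 552,123,916

KRW 552,123,916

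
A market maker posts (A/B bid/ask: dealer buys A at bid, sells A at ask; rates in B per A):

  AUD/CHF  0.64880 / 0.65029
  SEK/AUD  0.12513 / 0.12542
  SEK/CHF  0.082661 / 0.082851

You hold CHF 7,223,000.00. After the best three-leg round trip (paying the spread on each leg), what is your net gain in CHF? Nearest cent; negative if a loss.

Net profit: CHF 97,561.57

Best loop CHF → AUD → SEK → CHF:
CHF 7,223,000.00 ÷ 0.65029 (buy AUD at ask) = AUD 11,107,352.10
AUD 11,107,352.10 ÷ 0.12542 (buy SEK at ask) = SEK 88,561,251.03
SEK 88,561,251.03 × 0.082661 (sell SEK at bid) = CHF 7,320,561.57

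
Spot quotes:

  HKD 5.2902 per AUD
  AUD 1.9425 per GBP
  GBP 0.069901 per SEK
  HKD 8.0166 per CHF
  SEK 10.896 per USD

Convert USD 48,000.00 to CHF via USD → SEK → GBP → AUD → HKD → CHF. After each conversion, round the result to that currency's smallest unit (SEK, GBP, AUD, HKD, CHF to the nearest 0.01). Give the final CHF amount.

USD 48,000.00 × 10.896 = SEK 523,008.00
SEK 523,008.00 × 0.069901 = GBP 36,558.78
GBP 36,558.78 × 1.9425 = AUD 71,015.43
AUD 71,015.43 × 5.2902 = HKD 375,685.83
HKD 375,685.83 ÷ 8.0166 = CHF 46,863.49

CHF 46,863.49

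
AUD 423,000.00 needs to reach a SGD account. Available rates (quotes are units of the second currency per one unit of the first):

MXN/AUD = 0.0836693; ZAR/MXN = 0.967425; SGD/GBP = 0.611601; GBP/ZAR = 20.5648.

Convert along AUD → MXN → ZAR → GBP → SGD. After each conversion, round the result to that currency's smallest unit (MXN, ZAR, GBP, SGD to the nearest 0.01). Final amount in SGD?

SGD 415,493.52

AUD 423,000.00 ÷ 0.0836693 = MXN 5,055,617.77
MXN 5,055,617.77 ÷ 0.967425 = ZAR 5,225,849.83
ZAR 5,225,849.83 ÷ 20.5648 = GBP 254,116.25
GBP 254,116.25 ÷ 0.611601 = SGD 415,493.52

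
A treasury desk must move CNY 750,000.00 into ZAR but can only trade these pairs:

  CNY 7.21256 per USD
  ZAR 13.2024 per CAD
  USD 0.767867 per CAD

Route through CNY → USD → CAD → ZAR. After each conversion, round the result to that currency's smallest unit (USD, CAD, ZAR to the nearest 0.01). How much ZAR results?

CNY 750,000.00 ÷ 7.21256 = USD 103,985.27
USD 103,985.27 ÷ 0.767867 = CAD 135,420.94
CAD 135,420.94 × 13.2024 = ZAR 1,787,881.42

ZAR 1,787,881.42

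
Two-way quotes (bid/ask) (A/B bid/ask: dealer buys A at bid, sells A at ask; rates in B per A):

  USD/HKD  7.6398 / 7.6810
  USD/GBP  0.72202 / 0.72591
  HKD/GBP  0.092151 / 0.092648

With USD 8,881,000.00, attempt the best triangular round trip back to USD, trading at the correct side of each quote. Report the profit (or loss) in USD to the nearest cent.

Net profit: USD 129,674.14

Best loop USD → GBP → HKD → USD:
USD 8,881,000.00 × 0.72202 (sell USD at bid) = GBP 6,412,259.62
GBP 6,412,259.62 ÷ 0.092648 (buy HKD at ask) = HKD 69,210,988.04
HKD 69,210,988.04 ÷ 7.6810 (buy USD at ask) = USD 9,010,674.14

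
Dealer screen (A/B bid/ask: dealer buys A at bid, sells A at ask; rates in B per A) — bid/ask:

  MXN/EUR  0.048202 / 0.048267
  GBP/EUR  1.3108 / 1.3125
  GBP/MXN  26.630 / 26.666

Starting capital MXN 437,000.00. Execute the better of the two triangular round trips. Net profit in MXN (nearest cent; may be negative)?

Best loop MXN → GBP → EUR → MXN:
MXN 437,000.00 ÷ 26.666 (buy GBP at ask) = GBP 16,387.91
GBP 16,387.91 × 1.3108 (sell GBP at bid) = EUR 21,481.27
EUR 21,481.27 ÷ 0.048267 (buy MXN at ask) = MXN 445,050.91

Net profit: MXN 8,050.91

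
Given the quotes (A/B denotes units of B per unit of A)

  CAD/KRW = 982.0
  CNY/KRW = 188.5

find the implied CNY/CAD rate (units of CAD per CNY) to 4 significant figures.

CNY/CAD = 0.1920

1 CNY × 188.5 = 188.5 KRW
188.5 KRW ÷ 982.0 = 0.191955 CAD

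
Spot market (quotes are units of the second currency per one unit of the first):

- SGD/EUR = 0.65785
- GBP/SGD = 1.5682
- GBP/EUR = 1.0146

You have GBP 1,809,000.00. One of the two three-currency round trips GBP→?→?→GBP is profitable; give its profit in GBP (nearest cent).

Profitable loop is GBP → SGD → EUR → GBP:
GBP 1,809,000.00 × 1.5682 = SGD 2,836,873.80
SGD 2,836,873.80 × 0.65785 = EUR 1,866,237.43
EUR 1,866,237.43 ÷ 1.0146 = GBP 1,839,382.45
Profit = GBP 1,839,382.45 − GBP 1,809,000.00

Profit: GBP 30,382.45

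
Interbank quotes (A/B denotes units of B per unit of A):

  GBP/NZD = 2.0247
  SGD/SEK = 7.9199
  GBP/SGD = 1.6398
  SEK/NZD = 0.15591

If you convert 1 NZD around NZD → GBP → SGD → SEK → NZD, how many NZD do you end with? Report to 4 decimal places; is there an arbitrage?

Around NZD → GBP → SGD → SEK → NZD: 1 ÷ 2.0247 × 1.6398 × 7.9199 × 0.15591 = 1.000055
Product ≈ 1 (deviation 0.005%, within rounding noise).

1.0001 (no arbitrage)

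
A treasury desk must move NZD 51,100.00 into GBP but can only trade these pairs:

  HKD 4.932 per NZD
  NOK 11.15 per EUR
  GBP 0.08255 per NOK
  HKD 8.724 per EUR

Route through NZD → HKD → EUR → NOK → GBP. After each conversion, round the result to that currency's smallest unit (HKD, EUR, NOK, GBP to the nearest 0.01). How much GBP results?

GBP 26,590.12

NZD 51,100.00 × 4.932 = HKD 252,025.20
HKD 252,025.20 ÷ 8.724 = EUR 28,888.72
EUR 28,888.72 × 11.15 = NOK 322,109.23
NOK 322,109.23 × 0.08255 = GBP 26,590.12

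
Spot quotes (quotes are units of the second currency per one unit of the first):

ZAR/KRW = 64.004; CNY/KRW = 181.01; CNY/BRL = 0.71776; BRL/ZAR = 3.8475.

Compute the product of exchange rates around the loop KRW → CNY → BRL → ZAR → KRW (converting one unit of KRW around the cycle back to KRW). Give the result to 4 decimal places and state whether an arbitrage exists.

0.9765 (arbitrage exists)

Around KRW → CNY → BRL → ZAR → KRW: 1 ÷ 181.01 × 0.71776 × 3.8475 × 64.004 = 0.976478
Product < 1; profitable direction is KRW → ZAR → BRL → CNY → KRW.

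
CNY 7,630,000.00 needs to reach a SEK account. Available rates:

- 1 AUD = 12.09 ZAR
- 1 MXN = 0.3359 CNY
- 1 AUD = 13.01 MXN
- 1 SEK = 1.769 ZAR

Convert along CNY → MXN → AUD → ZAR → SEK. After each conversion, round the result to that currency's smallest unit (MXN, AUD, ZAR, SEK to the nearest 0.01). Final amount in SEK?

CNY 7,630,000.00 ÷ 0.3359 = MXN 22,715,093.78
MXN 22,715,093.78 ÷ 13.01 = AUD 1,745,971.85
AUD 1,745,971.85 × 12.09 = ZAR 21,108,799.67
ZAR 21,108,799.67 ÷ 1.769 = SEK 11,932,617.11

SEK 11,932,617.11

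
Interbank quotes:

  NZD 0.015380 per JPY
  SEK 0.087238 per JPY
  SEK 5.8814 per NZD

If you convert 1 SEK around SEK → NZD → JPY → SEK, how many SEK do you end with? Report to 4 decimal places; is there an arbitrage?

0.9644 (arbitrage exists)

Around SEK → NZD → JPY → SEK: 1 ÷ 5.8814 ÷ 0.015380 × 0.087238 = 0.964425
Product < 1; profitable direction is SEK → JPY → NZD → SEK.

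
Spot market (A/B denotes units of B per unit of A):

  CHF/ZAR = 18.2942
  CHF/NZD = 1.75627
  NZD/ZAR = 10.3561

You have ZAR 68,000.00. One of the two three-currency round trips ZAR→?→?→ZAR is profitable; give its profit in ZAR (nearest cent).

Profit: ZAR 396.65

Profitable loop is ZAR → NZD → CHF → ZAR:
ZAR 68,000.00 ÷ 10.3561 = NZD 6,566.18
NZD 6,566.18 ÷ 1.75627 = CHF 3,738.71
CHF 3,738.71 × 18.2942 = ZAR 68,396.65
Profit = ZAR 68,396.65 − ZAR 68,000.00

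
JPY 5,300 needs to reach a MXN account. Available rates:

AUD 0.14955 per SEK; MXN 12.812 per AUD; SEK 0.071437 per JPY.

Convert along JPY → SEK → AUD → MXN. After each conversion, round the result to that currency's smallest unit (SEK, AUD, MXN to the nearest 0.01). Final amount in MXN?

MXN 725.42

JPY 5,300 × 0.071437 = SEK 378.62
SEK 378.62 × 0.14955 = AUD 56.62
AUD 56.62 × 12.812 = MXN 725.42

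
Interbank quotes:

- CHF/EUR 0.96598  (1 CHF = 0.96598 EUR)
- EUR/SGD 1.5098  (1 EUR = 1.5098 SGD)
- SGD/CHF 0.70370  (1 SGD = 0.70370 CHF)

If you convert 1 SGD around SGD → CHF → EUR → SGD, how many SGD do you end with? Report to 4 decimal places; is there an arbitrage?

Around SGD → CHF → EUR → SGD: 1 × 0.70370 × 0.96598 × 1.5098 = 1.026302
Product > 1; profitable direction is SGD → CHF → EUR → SGD.

1.0263 (arbitrage exists)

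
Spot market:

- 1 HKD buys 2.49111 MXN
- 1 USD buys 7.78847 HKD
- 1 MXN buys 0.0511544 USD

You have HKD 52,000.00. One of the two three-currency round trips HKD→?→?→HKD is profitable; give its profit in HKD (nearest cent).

Profitable loop is HKD → USD → MXN → HKD:
HKD 52,000.00 ÷ 7.78847 = USD 6,676.54
USD 6,676.54 ÷ 0.0511544 = MXN 130,517.33
MXN 130,517.33 ÷ 2.49111 = HKD 52,393.24
Profit = HKD 52,393.24 − HKD 52,000.00

Profit: HKD 393.24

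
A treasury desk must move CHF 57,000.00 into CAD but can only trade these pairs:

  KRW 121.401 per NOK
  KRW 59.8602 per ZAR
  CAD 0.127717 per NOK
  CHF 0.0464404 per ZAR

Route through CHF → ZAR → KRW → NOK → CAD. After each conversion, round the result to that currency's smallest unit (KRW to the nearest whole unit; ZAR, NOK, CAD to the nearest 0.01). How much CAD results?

CHF 57,000.00 ÷ 0.0464404 = ZAR 1,227,379.61
ZAR 1,227,379.61 × 59.8602 = KRW 73,471,189
KRW 73,471,189 ÷ 121.401 = NOK 605,194.27
NOK 605,194.27 × 0.127717 = CAD 77,293.60

CAD 77,293.60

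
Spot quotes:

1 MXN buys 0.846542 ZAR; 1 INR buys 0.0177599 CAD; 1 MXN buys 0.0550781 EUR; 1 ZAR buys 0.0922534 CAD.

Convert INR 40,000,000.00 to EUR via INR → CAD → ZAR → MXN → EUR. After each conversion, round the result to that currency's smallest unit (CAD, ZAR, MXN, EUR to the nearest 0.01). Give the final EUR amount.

EUR 501,012.51

INR 40,000,000.00 × 0.0177599 = CAD 710,396.00
CAD 710,396.00 ÷ 0.0922534 = ZAR 7,700,485.84
ZAR 7,700,485.84 ÷ 0.846542 = MXN 9,096,401.41
MXN 9,096,401.41 × 0.0550781 = EUR 501,012.51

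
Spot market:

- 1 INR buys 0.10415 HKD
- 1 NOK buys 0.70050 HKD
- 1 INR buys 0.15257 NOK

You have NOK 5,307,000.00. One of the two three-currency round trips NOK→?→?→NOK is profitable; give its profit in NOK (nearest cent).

Profit: NOK 138,867.86

Profitable loop is NOK → HKD → INR → NOK:
NOK 5,307,000.00 × 0.70050 = HKD 3,717,553.50
HKD 3,717,553.50 ÷ 0.10415 = INR 35,694,224.68
INR 35,694,224.68 × 0.15257 = NOK 5,445,867.86
Profit = NOK 5,445,867.86 − NOK 5,307,000.00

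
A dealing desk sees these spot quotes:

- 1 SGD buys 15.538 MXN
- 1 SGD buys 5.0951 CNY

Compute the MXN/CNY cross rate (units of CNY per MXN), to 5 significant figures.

MXN/CNY = 0.32791

1 MXN ÷ 15.538 = 0.0643583 SGD
0.0643583 SGD × 5.0951 = 0.327912 CNY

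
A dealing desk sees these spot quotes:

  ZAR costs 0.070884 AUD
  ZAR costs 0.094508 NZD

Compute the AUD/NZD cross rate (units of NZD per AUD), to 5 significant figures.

1 AUD ÷ 0.070884 = 14.1076 ZAR
14.1076 ZAR × 0.094508 = 1.33328 NZD

AUD/NZD = 1.3333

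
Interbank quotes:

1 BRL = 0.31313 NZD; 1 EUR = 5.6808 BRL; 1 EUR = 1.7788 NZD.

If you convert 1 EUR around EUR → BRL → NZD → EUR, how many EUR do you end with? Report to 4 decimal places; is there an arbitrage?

Around EUR → BRL → NZD → EUR: 1 × 5.6808 × 0.31313 ÷ 1.7788 = 1.000016
Product ≈ 1 (deviation 0.002%, within rounding noise).

1.0000 (no arbitrage)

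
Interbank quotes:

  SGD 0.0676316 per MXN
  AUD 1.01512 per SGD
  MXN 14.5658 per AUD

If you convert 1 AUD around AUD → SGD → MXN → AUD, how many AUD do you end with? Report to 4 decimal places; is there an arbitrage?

Around AUD → SGD → MXN → AUD: 1 ÷ 1.01512 ÷ 0.0676316 ÷ 14.5658 = 0.999997
Product ≈ 1 (deviation 0.000%, within rounding noise).

1.0000 (no arbitrage)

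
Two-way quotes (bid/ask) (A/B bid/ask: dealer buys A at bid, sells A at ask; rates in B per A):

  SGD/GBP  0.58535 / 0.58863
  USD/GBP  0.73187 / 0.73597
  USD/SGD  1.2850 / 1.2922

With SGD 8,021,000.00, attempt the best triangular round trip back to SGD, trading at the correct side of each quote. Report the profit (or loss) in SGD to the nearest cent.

Best loop SGD → GBP → USD → SGD:
SGD 8,021,000.00 × 0.58535 (sell SGD at bid) = GBP 4,695,092.35
GBP 4,695,092.35 ÷ 0.73597 (buy USD at ask) = USD 6,379,461.59
USD 6,379,461.59 × 1.2850 (sell USD at bid) = SGD 8,197,608.15

Net profit: SGD 176,608.15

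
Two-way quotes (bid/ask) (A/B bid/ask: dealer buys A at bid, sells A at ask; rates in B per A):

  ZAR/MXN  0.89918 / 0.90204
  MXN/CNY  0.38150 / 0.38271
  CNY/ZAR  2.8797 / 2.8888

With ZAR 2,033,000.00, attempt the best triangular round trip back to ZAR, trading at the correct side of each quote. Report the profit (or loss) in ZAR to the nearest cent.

Net profit: ZAR 5,563.75

Best loop ZAR → CNY → MXN → ZAR:
ZAR 2,033,000.00 ÷ 2.8888 (buy CNY at ask) = CNY 703,752.42
CNY 703,752.42 ÷ 0.38271 (buy MXN at ask) = MXN 1,838,866.04
MXN 1,838,866.04 ÷ 0.90204 (buy ZAR at ask) = ZAR 2,038,563.75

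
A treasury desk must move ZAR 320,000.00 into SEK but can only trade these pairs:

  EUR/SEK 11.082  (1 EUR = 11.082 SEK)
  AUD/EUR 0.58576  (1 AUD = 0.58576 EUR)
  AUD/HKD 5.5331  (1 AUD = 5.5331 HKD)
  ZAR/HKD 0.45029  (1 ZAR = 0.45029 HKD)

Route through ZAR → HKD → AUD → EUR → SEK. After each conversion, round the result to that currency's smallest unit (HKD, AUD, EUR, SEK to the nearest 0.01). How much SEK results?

SEK 169,048.60

ZAR 320,000.00 × 0.45029 = HKD 144,092.80
HKD 144,092.80 ÷ 5.5331 = AUD 26,041.97
AUD 26,041.97 × 0.58576 = EUR 15,254.34
EUR 15,254.34 × 11.082 = SEK 169,048.60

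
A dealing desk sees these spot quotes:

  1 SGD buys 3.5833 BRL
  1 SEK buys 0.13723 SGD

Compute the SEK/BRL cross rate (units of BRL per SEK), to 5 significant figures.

1 SEK × 0.13723 = 0.13723 SGD
0.13723 SGD × 3.5833 = 0.491736 BRL

SEK/BRL = 0.49174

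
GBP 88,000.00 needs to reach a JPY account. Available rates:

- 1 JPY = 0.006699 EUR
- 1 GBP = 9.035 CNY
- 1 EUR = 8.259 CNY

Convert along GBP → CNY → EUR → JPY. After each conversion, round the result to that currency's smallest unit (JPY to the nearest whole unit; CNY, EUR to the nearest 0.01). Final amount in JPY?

JPY 14,370,549

GBP 88,000.00 × 9.035 = CNY 795,080.00
CNY 795,080.00 ÷ 8.259 = EUR 96,268.31
EUR 96,268.31 ÷ 0.006699 = JPY 14,370,549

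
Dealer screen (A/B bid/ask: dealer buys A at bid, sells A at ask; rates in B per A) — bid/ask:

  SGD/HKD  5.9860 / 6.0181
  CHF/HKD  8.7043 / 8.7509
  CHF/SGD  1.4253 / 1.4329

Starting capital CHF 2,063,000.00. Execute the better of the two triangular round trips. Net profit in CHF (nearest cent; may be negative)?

Best loop CHF → HKD → SGD → CHF:
CHF 2,063,000.00 × 8.7043 (sell CHF at bid) = HKD 17,956,970.90
HKD 17,956,970.90 ÷ 6.0181 (buy SGD at ask) = SGD 2,983,827.27
SGD 2,983,827.27 ÷ 1.4329 (buy CHF at ask) = CHF 2,082,369.51

Net profit: CHF 19,369.51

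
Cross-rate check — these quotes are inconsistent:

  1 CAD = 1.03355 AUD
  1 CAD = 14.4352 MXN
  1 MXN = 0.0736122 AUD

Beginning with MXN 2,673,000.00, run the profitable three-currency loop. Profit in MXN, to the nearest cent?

Profit: MXN 75,147.70

Profitable loop is MXN → AUD → CAD → MXN:
MXN 2,673,000.00 × 0.0736122 = AUD 196,765.41
AUD 196,765.41 ÷ 1.03355 = CAD 190,378.22
CAD 190,378.22 × 14.4352 = MXN 2,748,147.70
Profit = MXN 2,748,147.70 − MXN 2,673,000.00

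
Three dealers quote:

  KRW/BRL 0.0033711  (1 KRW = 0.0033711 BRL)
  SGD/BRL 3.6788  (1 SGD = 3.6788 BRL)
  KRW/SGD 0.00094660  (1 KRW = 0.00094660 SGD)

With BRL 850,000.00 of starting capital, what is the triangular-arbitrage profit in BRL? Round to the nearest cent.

Profitable loop is BRL → KRW → SGD → BRL:
BRL 850,000.00 ÷ 0.0033711 = KRW 252,143,217
KRW 252,143,217 × 0.00094660 = SGD 238,678.77
SGD 238,678.77 × 3.6788 = BRL 878,051.46
Profit = BRL 878,051.46 − BRL 850,000.00

Profit: BRL 28,051.46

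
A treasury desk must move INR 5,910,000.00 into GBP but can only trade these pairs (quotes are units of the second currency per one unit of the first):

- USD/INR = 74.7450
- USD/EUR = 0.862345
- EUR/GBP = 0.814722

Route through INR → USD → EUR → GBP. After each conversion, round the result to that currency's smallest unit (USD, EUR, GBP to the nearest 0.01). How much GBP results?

INR 5,910,000.00 ÷ 74.7450 = USD 79,068.83
USD 79,068.83 × 0.862345 = EUR 68,184.61
EUR 68,184.61 × 0.814722 = GBP 55,551.50

GBP 55,551.50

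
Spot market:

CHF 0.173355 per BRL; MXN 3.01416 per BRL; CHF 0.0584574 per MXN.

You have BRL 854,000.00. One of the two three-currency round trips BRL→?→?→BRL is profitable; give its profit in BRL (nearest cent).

Profit: BRL 14,015.13

Profitable loop is BRL → MXN → CHF → BRL:
BRL 854,000.00 × 3.01416 = MXN 2,574,092.64
MXN 2,574,092.64 × 0.0584574 = CHF 150,474.76
CHF 150,474.76 ÷ 0.173355 = BRL 868,015.13
Profit = BRL 868,015.13 − BRL 854,000.00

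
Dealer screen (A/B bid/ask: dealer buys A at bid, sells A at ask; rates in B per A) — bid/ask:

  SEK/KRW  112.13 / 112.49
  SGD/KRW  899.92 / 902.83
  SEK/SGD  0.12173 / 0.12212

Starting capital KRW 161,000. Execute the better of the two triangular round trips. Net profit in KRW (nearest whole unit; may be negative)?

Net profit: KRW 2,740

Best loop KRW → SGD → SEK → KRW:
KRW 161,000 ÷ 902.83 (buy SGD at ask) = SGD 178.33
SGD 178.33 ÷ 0.12212 (buy SEK at ask) = SEK 1,460.27
SEK 1,460.27 × 112.13 (sell SEK at bid) = KRW 163,740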